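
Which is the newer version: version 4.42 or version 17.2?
version 17.2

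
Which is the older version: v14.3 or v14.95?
v14.3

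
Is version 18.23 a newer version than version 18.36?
No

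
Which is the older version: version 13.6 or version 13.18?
version 13.6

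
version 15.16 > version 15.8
True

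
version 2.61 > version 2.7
True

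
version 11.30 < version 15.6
True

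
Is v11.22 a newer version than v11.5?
Yes. Version numbers are compared segment by segment as integers, not as decimals: minor version 22 > 5, so v11.22 > v11.5 (even though the decimal 11.22 < 11.5).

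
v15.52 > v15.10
True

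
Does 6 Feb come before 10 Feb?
Yes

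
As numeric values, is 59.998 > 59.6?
True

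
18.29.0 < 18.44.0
True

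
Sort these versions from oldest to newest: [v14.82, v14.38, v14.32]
[v14.32, v14.38, v14.82]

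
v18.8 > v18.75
False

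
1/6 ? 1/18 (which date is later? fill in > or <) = <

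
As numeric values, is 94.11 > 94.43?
False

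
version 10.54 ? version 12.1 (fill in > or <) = <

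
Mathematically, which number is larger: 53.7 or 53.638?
53.7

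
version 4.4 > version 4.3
True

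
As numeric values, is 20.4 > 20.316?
True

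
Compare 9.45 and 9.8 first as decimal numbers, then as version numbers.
As decimals: 9.45 < 9.8. As versions: v9.45 > v9.8 (minor version 45 > 8).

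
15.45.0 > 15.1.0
True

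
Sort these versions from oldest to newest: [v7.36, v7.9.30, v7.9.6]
[v7.9.6, v7.9.30, v7.36]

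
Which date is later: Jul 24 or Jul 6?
Jul 24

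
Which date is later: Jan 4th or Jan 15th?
Jan 15th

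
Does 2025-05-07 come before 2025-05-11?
Yes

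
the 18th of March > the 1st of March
True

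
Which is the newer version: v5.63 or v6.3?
v6.3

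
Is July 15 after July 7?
Yes. Day 15 comes after day 7 in July — this is a date comparison, not a decimal one (the decimal 7.15 would be smaller than 7.7).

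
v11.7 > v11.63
False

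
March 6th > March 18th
False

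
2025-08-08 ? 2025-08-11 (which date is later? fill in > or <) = <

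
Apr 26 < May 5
True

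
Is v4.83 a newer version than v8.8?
No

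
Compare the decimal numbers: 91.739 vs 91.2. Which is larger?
91.739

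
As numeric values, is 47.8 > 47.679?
True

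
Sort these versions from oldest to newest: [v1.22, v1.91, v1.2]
[v1.2, v1.22, v1.91]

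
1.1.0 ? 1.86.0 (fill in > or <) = <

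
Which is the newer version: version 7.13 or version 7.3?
version 7.13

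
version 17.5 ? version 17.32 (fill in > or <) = <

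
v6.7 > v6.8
False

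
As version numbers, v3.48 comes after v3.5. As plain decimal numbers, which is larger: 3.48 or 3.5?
3.5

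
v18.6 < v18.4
False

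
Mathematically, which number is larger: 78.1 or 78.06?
78.1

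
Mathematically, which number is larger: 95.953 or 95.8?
95.953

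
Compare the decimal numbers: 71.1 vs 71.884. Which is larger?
71.884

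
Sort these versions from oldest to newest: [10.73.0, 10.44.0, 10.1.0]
[10.1.0, 10.44.0, 10.73.0]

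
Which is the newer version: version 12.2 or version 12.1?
version 12.2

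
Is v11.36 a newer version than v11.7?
Yes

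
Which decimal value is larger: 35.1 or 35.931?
35.931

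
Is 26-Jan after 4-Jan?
Yes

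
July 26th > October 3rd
False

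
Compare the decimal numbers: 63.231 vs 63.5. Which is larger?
63.5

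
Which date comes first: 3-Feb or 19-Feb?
3-Feb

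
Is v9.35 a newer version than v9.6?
Yes. Version numbers are compared segment by segment as integers, not as decimals: minor version 35 > 6, so v9.35 > v9.6 (even though the decimal 9.35 < 9.6).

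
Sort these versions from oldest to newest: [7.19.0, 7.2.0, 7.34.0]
[7.2.0, 7.19.0, 7.34.0]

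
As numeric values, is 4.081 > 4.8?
False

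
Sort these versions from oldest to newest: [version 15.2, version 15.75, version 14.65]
[version 14.65, version 15.2, version 15.75]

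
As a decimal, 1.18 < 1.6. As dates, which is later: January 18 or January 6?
January 18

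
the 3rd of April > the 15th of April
False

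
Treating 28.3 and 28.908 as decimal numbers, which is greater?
28.908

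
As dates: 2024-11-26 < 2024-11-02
False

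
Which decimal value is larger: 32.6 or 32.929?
32.929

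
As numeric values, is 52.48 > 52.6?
False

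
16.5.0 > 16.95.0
False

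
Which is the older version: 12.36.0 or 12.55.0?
12.36.0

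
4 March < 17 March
True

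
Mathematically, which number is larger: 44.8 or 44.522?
44.8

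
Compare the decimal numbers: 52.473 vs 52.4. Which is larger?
52.473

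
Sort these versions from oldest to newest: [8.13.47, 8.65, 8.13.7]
[8.13.7, 8.13.47, 8.65]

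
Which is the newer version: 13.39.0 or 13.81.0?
13.81.0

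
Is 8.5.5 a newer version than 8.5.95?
No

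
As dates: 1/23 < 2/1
True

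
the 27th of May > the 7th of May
True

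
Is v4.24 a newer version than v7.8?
No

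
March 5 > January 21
True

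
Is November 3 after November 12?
No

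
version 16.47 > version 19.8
False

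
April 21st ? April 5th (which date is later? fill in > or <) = >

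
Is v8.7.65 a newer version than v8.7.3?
Yes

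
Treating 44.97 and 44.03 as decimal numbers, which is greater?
44.97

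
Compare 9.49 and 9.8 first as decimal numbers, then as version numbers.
As decimals: 9.49 < 9.8. As versions: v9.49 > v9.8 (minor version 49 > 8).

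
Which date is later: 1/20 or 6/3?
6/3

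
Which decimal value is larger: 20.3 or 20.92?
20.92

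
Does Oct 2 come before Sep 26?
No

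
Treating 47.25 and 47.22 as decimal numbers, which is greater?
47.25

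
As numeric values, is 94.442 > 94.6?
False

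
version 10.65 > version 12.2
False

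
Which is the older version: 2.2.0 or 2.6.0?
2.2.0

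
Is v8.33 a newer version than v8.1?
Yes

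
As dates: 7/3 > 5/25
True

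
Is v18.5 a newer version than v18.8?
No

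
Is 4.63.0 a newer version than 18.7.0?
No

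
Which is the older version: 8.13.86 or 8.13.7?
8.13.7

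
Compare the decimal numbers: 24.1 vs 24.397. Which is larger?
24.397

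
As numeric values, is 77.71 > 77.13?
True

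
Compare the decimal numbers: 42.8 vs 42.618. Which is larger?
42.8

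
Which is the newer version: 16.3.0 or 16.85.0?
16.85.0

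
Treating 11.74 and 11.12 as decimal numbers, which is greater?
11.74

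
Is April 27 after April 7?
Yes. Day 27 comes after day 7 in April — this is a date comparison, not a decimal one (the decimal 4.27 would be smaller than 4.7).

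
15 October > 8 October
True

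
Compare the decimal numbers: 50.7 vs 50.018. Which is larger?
50.7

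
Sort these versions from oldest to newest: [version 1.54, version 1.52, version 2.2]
[version 1.52, version 1.54, version 2.2]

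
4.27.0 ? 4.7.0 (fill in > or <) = >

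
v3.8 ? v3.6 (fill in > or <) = >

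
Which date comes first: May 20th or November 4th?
May 20th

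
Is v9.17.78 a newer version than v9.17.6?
Yes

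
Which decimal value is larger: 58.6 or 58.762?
58.762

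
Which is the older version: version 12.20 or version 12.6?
version 12.6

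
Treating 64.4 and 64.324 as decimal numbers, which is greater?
64.4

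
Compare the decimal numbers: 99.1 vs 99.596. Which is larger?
99.596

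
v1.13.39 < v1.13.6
False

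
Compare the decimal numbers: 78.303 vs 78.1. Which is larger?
78.303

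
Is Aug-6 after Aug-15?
No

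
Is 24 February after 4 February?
Yes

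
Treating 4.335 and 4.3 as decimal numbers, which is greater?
4.335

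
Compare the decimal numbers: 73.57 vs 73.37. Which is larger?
73.57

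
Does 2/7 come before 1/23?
No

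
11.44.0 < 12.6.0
True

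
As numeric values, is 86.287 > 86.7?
False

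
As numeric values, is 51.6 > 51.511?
True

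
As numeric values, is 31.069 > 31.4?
False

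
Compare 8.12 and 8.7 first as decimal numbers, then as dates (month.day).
As decimals: 8.12 < 8.7. As dates: 8/12 is later than 8/7 (day 12 > day 7).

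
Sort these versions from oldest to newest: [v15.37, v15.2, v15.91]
[v15.2, v15.37, v15.91]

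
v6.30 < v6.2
False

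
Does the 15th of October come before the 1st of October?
No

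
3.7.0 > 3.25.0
False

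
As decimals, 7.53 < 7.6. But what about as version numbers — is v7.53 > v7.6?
True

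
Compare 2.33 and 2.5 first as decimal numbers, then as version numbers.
As decimals: 2.33 < 2.5. As versions: v2.33 > v2.5 (minor version 33 > 5).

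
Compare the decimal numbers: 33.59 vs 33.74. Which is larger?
33.74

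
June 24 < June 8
False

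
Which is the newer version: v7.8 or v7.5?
v7.8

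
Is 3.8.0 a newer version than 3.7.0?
Yes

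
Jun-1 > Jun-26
False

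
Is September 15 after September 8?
Yes. Day 15 comes after day 8 in September — this is a date comparison, not a decimal one (the decimal 9.15 would be smaller than 9.8).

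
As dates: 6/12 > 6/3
True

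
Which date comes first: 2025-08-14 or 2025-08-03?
2025-08-03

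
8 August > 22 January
True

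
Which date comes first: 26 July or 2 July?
2 July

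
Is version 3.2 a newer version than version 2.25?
Yes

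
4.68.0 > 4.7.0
True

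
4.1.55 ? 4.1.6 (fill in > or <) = >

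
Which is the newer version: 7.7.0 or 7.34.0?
7.34.0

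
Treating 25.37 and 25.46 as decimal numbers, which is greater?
25.46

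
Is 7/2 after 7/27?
No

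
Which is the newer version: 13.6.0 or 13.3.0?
13.6.0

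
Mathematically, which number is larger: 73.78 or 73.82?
73.82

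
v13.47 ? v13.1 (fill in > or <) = >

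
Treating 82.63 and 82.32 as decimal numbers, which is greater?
82.63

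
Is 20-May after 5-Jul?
No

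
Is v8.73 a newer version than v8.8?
Yes. Version numbers are compared segment by segment as integers, not as decimals: minor version 73 > 8, so v8.73 > v8.8 (even though the decimal 8.73 < 8.8).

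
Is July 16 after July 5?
Yes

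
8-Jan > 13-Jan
False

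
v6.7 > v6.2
True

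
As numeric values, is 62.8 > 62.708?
True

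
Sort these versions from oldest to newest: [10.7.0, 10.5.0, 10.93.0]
[10.5.0, 10.7.0, 10.93.0]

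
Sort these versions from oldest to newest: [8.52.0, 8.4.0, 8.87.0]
[8.4.0, 8.52.0, 8.87.0]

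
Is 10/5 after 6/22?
Yes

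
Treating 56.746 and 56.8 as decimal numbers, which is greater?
56.8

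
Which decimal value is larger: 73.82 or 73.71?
73.82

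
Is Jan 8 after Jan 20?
No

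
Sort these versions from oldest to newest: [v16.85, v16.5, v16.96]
[v16.5, v16.85, v16.96]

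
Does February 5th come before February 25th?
Yes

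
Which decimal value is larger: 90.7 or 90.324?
90.7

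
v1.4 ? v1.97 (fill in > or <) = <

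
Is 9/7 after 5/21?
Yes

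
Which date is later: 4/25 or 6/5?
6/5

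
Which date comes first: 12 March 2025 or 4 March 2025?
4 March 2025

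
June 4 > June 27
False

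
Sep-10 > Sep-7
True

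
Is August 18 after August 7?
Yes. Day 18 comes after day 7 in August — this is a date comparison, not a decimal one (the decimal 8.18 would be smaller than 8.7).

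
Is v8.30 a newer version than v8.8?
Yes. Version numbers are compared segment by segment as integers, not as decimals: minor version 30 > 8, so v8.30 > v8.8 (even though the decimal 8.30 < 8.8).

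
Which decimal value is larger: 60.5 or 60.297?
60.5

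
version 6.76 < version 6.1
False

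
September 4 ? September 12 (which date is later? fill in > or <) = <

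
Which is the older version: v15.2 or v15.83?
v15.2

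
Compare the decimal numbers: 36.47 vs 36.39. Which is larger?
36.47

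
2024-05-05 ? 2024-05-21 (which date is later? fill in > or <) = <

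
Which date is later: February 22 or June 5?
June 5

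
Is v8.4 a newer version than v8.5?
No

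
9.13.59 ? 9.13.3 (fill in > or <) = >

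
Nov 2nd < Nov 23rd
True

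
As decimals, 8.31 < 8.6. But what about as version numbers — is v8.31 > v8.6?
True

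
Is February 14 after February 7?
Yes. Day 14 comes after day 7 in February — this is a date comparison, not a decimal one (the decimal 2.14 would be smaller than 2.7).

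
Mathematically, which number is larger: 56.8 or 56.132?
56.8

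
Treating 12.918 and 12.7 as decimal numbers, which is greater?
12.918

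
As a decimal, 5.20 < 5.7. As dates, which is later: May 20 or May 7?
May 20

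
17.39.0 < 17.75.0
True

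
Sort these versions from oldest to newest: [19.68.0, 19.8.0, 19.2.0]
[19.2.0, 19.8.0, 19.68.0]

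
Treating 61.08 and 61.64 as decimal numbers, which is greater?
61.64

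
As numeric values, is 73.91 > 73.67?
True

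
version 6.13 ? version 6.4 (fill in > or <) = >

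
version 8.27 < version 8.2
False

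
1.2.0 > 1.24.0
False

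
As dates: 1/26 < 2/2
True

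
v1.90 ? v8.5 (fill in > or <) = <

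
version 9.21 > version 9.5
True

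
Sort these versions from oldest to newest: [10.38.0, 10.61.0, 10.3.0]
[10.3.0, 10.38.0, 10.61.0]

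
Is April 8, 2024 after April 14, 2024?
No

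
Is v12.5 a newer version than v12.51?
No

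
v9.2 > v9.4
False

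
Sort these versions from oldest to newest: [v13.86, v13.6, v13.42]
[v13.6, v13.42, v13.86]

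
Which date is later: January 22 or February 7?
February 7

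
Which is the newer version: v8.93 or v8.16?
v8.93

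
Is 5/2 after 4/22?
Yes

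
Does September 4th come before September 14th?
Yes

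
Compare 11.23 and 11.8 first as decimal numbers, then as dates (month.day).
As decimals: 11.23 < 11.8. As dates: 11/23 is later than 11/8 (day 23 > day 8).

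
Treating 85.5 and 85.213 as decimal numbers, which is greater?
85.5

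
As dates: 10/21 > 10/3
True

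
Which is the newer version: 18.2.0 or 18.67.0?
18.67.0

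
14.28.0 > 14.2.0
True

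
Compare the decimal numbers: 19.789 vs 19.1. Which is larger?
19.789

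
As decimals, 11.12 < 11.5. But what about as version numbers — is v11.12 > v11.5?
True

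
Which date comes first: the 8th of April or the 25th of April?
the 8th of April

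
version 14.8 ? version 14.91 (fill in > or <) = <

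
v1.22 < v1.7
False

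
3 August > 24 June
True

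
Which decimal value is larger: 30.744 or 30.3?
30.744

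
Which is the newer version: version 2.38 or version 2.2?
version 2.38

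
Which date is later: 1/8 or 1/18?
1/18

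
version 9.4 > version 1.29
True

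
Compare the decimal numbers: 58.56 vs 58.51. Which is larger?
58.56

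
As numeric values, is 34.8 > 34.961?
False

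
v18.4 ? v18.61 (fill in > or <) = <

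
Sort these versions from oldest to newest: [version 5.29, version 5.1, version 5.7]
[version 5.1, version 5.7, version 5.29]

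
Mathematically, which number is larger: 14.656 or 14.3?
14.656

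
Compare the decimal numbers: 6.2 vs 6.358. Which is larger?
6.358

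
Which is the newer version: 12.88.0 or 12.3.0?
12.88.0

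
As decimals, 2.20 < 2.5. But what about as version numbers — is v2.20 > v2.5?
True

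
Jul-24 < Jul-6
False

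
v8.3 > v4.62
True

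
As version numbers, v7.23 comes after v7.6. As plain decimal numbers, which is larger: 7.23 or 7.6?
7.6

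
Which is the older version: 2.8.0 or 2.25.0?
2.8.0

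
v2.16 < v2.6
False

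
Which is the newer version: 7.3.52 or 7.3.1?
7.3.52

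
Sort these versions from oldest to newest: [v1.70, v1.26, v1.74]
[v1.26, v1.70, v1.74]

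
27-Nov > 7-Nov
True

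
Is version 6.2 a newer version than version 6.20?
No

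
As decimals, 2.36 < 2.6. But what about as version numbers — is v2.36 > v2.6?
True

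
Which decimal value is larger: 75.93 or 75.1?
75.93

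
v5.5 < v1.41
False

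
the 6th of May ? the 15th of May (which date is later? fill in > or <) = <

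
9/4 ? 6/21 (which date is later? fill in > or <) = >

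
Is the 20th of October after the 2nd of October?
Yes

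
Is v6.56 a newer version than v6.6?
Yes. Version numbers are compared segment by segment as integers, not as decimals: minor version 56 > 6, so v6.56 > v6.6 (even though the decimal 6.56 < 6.6).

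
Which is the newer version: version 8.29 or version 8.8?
version 8.29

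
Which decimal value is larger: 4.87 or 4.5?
4.87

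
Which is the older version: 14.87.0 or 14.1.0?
14.1.0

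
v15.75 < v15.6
False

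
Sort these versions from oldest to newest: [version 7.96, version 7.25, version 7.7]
[version 7.7, version 7.25, version 7.96]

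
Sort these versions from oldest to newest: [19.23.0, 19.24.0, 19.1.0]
[19.1.0, 19.23.0, 19.24.0]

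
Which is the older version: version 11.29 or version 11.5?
version 11.5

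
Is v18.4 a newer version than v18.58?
No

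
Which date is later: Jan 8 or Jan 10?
Jan 10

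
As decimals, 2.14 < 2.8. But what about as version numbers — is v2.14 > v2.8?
True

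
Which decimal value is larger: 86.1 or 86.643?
86.643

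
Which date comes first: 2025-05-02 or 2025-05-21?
2025-05-02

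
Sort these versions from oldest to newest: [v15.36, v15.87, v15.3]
[v15.3, v15.36, v15.87]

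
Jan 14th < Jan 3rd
False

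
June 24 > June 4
True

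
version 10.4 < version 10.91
True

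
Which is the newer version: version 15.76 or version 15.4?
version 15.76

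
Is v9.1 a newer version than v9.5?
No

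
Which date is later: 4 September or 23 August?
4 September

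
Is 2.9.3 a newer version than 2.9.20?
No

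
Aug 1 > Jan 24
True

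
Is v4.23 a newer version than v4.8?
Yes. Version numbers are compared segment by segment as integers, not as decimals: minor version 23 > 8, so v4.23 > v4.8 (even though the decimal 4.23 < 4.8).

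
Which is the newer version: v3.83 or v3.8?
v3.83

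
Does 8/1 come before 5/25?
No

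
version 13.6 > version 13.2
True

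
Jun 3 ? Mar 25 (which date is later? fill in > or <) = >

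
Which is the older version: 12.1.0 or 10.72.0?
10.72.0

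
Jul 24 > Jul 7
True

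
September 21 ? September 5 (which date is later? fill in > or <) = >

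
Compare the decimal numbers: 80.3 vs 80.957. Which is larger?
80.957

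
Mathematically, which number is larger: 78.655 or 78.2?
78.655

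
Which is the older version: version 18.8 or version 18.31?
version 18.8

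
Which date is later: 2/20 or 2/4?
2/20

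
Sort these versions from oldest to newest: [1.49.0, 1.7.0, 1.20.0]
[1.7.0, 1.20.0, 1.49.0]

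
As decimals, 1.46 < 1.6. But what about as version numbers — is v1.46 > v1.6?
True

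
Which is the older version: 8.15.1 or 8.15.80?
8.15.1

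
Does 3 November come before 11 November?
Yes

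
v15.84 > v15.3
True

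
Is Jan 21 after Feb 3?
No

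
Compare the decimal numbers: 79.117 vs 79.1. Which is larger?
79.117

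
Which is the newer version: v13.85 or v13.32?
v13.85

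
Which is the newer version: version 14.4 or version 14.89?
version 14.89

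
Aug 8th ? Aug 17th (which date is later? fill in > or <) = <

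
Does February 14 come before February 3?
No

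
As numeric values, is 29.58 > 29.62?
False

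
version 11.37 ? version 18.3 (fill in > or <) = <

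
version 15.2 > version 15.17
False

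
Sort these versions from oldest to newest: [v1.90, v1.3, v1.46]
[v1.3, v1.46, v1.90]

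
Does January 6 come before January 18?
Yes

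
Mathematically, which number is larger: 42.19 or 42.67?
42.67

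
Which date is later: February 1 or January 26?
February 1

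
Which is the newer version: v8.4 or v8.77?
v8.77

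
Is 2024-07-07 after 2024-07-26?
No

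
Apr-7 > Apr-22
False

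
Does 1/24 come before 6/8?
Yes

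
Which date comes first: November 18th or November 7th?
November 7th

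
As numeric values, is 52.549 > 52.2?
True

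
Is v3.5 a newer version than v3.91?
No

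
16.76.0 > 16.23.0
True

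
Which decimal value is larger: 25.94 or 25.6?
25.94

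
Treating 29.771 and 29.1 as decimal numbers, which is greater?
29.771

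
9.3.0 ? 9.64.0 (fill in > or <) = <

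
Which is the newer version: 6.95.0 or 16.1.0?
16.1.0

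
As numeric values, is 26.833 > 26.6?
True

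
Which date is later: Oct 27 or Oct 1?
Oct 27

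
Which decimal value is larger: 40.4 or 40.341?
40.4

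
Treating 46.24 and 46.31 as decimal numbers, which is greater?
46.31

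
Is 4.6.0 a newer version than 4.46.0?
No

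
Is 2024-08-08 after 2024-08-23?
No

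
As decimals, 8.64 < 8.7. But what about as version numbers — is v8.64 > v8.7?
True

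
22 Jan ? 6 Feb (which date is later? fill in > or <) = <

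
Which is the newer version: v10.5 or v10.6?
v10.6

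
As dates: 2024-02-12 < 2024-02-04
False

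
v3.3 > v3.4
False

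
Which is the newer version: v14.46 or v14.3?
v14.46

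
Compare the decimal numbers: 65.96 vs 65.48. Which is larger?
65.96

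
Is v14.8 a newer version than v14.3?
Yes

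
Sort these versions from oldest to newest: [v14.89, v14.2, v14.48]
[v14.2, v14.48, v14.89]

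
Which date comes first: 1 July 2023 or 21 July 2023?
1 July 2023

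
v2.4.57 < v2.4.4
False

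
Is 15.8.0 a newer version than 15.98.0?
No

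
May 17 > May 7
True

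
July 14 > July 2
True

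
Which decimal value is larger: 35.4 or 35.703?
35.703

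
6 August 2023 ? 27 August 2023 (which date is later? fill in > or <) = <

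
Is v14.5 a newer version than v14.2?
Yes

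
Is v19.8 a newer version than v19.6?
Yes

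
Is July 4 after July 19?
No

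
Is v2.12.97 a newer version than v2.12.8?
Yes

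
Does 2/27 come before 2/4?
No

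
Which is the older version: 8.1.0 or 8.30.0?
8.1.0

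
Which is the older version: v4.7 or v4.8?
v4.7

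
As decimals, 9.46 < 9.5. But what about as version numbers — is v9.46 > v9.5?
True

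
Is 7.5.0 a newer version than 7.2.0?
Yes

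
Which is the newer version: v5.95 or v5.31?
v5.95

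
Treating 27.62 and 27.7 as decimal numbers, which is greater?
27.7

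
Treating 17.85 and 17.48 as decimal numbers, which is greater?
17.85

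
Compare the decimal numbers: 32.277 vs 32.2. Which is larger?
32.277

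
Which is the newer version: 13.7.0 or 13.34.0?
13.34.0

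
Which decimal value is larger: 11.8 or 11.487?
11.8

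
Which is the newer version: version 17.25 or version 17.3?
version 17.25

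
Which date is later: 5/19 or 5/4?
5/19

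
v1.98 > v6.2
False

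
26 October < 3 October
False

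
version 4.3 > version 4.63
False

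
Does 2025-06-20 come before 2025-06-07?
No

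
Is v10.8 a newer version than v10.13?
No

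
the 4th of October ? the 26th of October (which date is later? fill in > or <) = <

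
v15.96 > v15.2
True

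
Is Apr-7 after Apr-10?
No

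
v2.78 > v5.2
False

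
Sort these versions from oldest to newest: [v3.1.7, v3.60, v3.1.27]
[v3.1.7, v3.1.27, v3.60]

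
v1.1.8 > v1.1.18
False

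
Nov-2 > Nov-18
False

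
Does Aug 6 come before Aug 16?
Yes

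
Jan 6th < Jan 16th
True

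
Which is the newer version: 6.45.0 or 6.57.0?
6.57.0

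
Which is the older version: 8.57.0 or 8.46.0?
8.46.0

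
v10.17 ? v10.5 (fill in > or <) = >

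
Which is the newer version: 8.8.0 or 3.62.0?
8.8.0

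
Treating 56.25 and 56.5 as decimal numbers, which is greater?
56.5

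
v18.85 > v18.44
True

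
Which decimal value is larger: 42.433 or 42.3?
42.433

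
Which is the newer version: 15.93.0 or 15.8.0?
15.93.0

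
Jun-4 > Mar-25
True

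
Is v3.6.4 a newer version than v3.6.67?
No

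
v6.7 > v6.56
False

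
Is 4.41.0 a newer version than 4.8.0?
Yes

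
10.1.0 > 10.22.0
False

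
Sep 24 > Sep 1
True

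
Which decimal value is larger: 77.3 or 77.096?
77.3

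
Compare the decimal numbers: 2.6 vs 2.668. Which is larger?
2.668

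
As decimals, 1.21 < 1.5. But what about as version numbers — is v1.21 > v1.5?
True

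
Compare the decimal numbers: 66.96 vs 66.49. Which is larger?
66.96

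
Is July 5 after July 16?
No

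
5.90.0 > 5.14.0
True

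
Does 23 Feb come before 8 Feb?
No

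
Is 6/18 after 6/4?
Yes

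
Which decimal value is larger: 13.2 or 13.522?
13.522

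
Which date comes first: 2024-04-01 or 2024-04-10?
2024-04-01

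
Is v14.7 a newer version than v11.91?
Yes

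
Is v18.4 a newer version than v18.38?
No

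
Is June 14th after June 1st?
Yes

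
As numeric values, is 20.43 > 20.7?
False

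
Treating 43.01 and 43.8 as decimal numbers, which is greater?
43.8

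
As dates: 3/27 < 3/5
False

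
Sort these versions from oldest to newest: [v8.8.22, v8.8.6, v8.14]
[v8.8.6, v8.8.22, v8.14]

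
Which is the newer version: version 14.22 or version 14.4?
version 14.22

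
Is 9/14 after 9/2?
Yes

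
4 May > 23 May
False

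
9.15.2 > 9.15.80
False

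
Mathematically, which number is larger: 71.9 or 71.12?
71.9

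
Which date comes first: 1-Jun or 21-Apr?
21-Apr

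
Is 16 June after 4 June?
Yes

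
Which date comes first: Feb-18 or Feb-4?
Feb-4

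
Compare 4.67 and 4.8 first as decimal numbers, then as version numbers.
As decimals: 4.67 < 4.8. As versions: v4.67 > v4.8 (minor version 67 > 8).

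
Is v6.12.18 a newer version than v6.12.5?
Yes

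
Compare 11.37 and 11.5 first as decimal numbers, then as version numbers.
As decimals: 11.37 < 11.5. As versions: v11.37 > v11.5 (minor version 37 > 5).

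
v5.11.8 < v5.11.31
True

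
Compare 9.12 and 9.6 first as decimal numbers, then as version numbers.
As decimals: 9.12 < 9.6. As versions: v9.12 > v9.6 (minor version 12 > 6).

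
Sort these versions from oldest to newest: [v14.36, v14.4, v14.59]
[v14.4, v14.36, v14.59]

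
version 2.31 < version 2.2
False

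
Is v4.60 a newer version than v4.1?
Yes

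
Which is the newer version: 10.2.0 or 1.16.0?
10.2.0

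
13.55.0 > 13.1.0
True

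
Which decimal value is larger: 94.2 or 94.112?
94.2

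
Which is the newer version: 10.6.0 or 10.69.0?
10.69.0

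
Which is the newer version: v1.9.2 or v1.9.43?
v1.9.43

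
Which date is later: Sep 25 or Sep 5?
Sep 25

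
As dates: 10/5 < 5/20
False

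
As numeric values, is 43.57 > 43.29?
True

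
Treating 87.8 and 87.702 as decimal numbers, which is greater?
87.8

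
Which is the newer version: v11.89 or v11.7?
v11.89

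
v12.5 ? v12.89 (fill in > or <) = <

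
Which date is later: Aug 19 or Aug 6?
Aug 19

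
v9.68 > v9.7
True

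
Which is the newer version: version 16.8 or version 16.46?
version 16.46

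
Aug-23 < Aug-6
False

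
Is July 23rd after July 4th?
Yes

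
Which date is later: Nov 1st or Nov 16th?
Nov 16th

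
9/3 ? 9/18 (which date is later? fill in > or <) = <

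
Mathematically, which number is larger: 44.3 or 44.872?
44.872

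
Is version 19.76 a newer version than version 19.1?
Yes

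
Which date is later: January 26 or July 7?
July 7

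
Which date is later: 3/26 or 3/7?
3/26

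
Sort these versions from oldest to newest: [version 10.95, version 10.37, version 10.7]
[version 10.7, version 10.37, version 10.95]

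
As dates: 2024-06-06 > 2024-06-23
False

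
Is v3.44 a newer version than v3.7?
Yes. Version numbers are compared segment by segment as integers, not as decimals: minor version 44 > 7, so v3.44 > v3.7 (even though the decimal 3.44 < 3.7).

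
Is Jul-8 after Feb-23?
Yes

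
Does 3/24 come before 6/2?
Yes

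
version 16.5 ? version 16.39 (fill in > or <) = <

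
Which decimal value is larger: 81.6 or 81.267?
81.6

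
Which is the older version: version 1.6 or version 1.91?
version 1.6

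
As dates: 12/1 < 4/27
False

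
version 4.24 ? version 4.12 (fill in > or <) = >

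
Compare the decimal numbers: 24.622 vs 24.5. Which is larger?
24.622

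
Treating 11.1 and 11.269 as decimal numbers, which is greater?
11.269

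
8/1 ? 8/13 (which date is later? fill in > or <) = <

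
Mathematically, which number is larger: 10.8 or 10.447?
10.8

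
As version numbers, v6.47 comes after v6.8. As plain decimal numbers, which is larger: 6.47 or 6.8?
6.8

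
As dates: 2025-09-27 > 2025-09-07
True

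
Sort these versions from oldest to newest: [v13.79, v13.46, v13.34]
[v13.34, v13.46, v13.79]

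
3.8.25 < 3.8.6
False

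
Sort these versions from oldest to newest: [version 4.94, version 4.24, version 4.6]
[version 4.6, version 4.24, version 4.94]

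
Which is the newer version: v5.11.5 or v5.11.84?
v5.11.84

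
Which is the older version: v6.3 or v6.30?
v6.3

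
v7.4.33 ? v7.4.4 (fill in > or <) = >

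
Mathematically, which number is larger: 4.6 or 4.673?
4.673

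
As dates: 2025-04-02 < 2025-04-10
True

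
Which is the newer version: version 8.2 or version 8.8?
version 8.8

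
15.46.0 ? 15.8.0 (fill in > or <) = >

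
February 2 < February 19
True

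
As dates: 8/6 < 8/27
True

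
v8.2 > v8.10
False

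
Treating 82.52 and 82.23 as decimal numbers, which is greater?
82.52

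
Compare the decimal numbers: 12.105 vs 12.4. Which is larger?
12.4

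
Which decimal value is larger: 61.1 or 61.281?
61.281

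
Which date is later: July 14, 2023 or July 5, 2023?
July 14, 2023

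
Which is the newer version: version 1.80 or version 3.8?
version 3.8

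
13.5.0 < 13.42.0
True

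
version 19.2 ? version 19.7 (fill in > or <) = <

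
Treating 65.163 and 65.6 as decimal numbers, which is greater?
65.6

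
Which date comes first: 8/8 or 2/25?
2/25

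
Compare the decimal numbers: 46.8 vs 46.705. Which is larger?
46.8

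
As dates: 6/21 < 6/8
False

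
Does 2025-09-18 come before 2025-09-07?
No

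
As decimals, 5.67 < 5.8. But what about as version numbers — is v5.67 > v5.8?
True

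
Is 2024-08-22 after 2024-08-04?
Yes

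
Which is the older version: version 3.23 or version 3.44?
version 3.23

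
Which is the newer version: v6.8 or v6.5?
v6.8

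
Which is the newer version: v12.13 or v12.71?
v12.71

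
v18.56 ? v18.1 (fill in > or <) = >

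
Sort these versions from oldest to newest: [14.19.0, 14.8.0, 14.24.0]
[14.8.0, 14.19.0, 14.24.0]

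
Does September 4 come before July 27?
No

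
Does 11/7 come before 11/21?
Yes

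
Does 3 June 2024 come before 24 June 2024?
Yes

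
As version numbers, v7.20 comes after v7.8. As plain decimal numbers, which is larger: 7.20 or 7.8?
7.8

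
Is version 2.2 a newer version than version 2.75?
No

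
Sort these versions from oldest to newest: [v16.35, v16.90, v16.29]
[v16.29, v16.35, v16.90]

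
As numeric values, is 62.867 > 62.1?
True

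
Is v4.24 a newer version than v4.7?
Yes. Version numbers are compared segment by segment as integers, not as decimals: minor version 24 > 7, so v4.24 > v4.7 (even though the decimal 4.24 < 4.7).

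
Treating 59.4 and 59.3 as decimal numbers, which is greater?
59.4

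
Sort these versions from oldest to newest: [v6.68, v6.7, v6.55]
[v6.7, v6.55, v6.68]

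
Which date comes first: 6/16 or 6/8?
6/8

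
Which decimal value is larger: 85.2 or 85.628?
85.628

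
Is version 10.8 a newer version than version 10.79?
No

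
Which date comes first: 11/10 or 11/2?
11/2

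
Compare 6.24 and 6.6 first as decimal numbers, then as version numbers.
As decimals: 6.24 < 6.6. As versions: v6.24 > v6.6 (minor version 24 > 6).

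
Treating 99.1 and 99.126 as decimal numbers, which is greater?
99.126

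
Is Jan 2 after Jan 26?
No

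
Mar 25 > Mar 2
True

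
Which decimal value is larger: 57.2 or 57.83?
57.83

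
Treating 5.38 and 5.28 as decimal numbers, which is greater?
5.38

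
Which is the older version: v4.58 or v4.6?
v4.6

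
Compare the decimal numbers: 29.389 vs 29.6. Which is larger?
29.6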